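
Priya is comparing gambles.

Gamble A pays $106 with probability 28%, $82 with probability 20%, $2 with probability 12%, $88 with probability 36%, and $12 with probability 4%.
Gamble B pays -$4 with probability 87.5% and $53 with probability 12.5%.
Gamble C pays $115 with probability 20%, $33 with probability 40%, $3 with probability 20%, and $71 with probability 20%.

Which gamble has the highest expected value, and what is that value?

Gamble A = 0.28 × 106 + 0.2 × 82 + 0.12 × 2 + 0.36 × 88 + 0.04 × 12 = 29.68 + 16.4 + 0.24 + 31.68 + 0.48 = 78.48
Gamble B = 0.875 × (-4) + 0.125 × 53 = -3.5 + 6.625 = 3.125
Gamble C = 0.2 × 115 + 0.4 × 33 + 0.2 × 3 + 0.2 × 71 = 23 + 13.2 + 0.6 + 14.2 = 51

Gamble A ($78.48)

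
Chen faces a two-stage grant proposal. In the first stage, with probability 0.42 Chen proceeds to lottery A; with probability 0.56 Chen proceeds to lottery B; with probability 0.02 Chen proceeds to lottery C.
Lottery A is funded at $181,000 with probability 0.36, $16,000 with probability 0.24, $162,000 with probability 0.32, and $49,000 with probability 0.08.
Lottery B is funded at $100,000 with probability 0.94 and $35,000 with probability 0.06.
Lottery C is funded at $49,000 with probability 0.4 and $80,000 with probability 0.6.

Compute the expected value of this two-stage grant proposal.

EV(A) = 0.36 × 181000 + 0.24 × 16000 + 0.32 × 162000 + 0.08 × 49000 = 65160 + 3840 + 51840 + 3920 = 124760
EV(B) = 0.94 × 100000 + 0.06 × 35000 = 94000 + 2100 = 96100
EV(C) = 0.4 × 49000 + 0.6 × 80000 = 19600 + 48000 = 67600
Overall = 0.42 × 124760 + 0.56 × 96100 + 0.02 × 67600 = 52399.2 + 53816 + 1352 = 107567.2

$107,567.20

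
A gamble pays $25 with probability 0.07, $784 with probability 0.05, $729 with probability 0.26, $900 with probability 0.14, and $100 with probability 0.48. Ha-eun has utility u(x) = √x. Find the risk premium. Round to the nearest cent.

$88.72

E[u] = 0.07·√25 + 0.05·√784 + 0.26·√729 + 0.14·√900 + 0.48·√100 = 0.07·5 + 0.05·28 + 0.26·27 + 0.14·30 + 0.48·10 = 17.77
CE = (17.77)² = 315.7729
Risk premium = EV − CE = 404.49 − 315.7729 = 88.7171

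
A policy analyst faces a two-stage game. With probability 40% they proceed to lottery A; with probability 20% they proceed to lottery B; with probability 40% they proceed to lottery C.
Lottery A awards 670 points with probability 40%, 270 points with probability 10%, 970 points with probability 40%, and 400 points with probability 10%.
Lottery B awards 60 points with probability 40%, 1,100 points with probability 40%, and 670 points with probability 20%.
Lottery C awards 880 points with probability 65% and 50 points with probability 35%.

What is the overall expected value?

644.6 points

EV(A) = 0.4 × 670 + 0.1 × 270 + 0.4 × 970 + 0.1 × 400 = 268 + 27 + 388 + 40 = 723
EV(B) = 0.4 × 60 + 0.4 × 1100 + 0.2 × 670 = 24 + 440 + 134 = 598
EV(C) = 0.65 × 880 + 0.35 × 50 = 572 + 17.5 = 589.5
Overall = 0.4 × 723 + 0.2 × 598 + 0.4 × 589.5 = 289.2 + 119.6 + 235.8 = 644.6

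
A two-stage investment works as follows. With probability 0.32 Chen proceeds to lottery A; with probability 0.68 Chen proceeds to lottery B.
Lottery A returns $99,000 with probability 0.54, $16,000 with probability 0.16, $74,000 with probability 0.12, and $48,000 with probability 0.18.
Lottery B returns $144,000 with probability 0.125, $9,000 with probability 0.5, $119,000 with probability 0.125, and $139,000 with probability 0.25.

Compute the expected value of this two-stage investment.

EV(A) = 0.54 × 99000 + 0.16 × 16000 + 0.12 × 74000 + 0.18 × 48000 = 53460 + 2560 + 8880 + 8640 = 73540
EV(B) = 0.125 × 144000 + 0.5 × 9000 + 0.125 × 119000 + 0.25 × 139000 = 18000 + 4500 + 14875 + 34750 = 72125
Overall = 0.32 × 73540 + 0.68 × 72125 = 23532.8 + 49045 = 72577.8

$72,577.80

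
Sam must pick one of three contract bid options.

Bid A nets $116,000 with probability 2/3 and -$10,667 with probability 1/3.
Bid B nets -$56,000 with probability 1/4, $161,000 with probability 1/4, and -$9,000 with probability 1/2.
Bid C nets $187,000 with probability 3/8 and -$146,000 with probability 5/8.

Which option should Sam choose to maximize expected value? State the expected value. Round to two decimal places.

Bid A = 2/3 × 116000 + 1/3 × (-10667) = 77333.3333 − 3555.6667 = 73777.6667
Bid B = 1/4 × (-56000) + 1/4 × 161000 + 1/2 × (-9000) = -14000 + 40250 − 4500 = 21750
Bid C = 3/8 × 187000 + 5/8 × (-146000) = 70125 − 91250 = -21125

Bid A ($73,777.67)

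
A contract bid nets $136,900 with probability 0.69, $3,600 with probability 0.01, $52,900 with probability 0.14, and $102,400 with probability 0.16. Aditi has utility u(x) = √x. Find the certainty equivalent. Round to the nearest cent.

E[u] = 0.69·√136900 + 0.01·√3600 + 0.14·√52900 + 0.16·√102400 = 0.69·370 + 0.01·60 + 0.14·230 + 0.16·320 = 339.3
CE = (339.3)² = 115124.49

$115,124.49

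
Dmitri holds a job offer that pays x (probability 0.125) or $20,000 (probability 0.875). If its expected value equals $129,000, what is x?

x = $892,000

0.125·x + 0.875·20000 = 129000
0.125·x = 129000 − 17500 = 111500
x = 111500 / 0.125 = 892000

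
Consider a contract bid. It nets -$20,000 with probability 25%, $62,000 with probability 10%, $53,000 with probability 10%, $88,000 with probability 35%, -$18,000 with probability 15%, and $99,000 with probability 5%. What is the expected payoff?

$39,550

EV = 0.25 × (-20000) + 0.1 × 62000 + 0.1 × 53000 + 0.35 × 88000 + 0.15 × (-18000) + 0.05 × 99000 = -5000 + 6200 + 5300 + 30800 − 2700 + 4950 = 39550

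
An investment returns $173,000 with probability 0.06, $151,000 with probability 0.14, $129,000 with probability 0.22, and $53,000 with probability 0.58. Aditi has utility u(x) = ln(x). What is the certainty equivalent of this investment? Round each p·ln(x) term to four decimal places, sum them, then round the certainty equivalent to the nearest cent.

$80,129.55

E[u] = 0.06·ln(173000) + 0.14·ln(151000) + 0.22·ln(129000) + 0.58·ln(53000) = 0.7237 + 1.6695 + 2.5889 + 6.3093 = 11.2914
CE = e^11.2914 ≈ 80129.55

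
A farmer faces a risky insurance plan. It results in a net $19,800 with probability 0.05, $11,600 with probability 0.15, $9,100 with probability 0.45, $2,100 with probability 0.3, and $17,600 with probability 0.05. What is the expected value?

$8,335

EV = 0.05 × 19800 + 0.15 × 11600 + 0.45 × 9100 + 0.3 × 2100 + 0.05 × 17600 = 990 + 1740 + 4095 + 630 + 880 = 8335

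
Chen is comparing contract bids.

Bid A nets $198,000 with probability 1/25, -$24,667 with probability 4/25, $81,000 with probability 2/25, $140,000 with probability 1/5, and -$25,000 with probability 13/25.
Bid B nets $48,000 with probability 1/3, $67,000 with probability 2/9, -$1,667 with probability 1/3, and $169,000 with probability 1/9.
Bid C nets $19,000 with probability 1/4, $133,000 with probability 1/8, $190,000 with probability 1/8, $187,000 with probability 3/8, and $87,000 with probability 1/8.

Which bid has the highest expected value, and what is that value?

Bid C ($126,125)

Bid A = 1/25 × 198000 + 4/25 × (-24667) + 2/25 × 81000 + 1/5 × 140000 + 13/25 × (-25000) = 7920 − 3946.72 + 6480 + 28000 − 13000 = 25453.28
Bid B = 1/3 × 48000 + 2/9 × 67000 + 1/3 × (-1667) + 1/9 × 169000 = 16000 + 14888.8889 − 555.6667 + 18777.7778 = 49111
Bid C = 1/4 × 19000 + 1/8 × 133000 + 1/8 × 190000 + 3/8 × 187000 + 1/8 × 87000 = 4750 + 16625 + 23750 + 70125 + 10875 = 126125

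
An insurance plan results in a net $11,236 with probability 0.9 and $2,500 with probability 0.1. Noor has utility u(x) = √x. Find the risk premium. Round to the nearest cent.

$282.24

E[u] = 0.9·√11236 + 0.1·√2500 = 0.9·106 + 0.1·50 = 100.4
CE = (100.4)² = 10080.16
Risk premium = EV − CE = 10362.4 − 10080.16 = 282.24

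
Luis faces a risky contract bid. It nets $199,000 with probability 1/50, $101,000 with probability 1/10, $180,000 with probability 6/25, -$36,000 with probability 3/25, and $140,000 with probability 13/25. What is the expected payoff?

EV = 1/50 × 199000 + 1/10 × 101000 + 6/25 × 180000 + 3/25 × (-36000) + 13/25 × 140000 = 3980 + 10100 + 43200 − 4320 + 72800 = 125760

$125,760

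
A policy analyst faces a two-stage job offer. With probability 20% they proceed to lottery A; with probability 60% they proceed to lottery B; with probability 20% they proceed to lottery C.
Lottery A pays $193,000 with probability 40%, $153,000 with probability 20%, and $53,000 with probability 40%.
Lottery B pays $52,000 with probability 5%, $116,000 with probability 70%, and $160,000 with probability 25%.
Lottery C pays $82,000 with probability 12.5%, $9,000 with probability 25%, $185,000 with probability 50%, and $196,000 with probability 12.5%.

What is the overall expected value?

EV(A) = 0.4 × 193000 + 0.2 × 153000 + 0.4 × 53000 = 77200 + 30600 + 21200 = 129000
EV(B) = 0.05 × 52000 + 0.7 × 116000 + 0.25 × 160000 = 2600 + 81200 + 40000 = 123800
EV(C) = 0.125 × 82000 + 0.25 × 9000 + 0.5 × 185000 + 0.125 × 196000 = 10250 + 2250 + 92500 + 24500 = 129500
Overall = 0.2 × 129000 + 0.6 × 123800 + 0.2 × 129500 = 25800 + 74280 + 25900 = 125980

$125,980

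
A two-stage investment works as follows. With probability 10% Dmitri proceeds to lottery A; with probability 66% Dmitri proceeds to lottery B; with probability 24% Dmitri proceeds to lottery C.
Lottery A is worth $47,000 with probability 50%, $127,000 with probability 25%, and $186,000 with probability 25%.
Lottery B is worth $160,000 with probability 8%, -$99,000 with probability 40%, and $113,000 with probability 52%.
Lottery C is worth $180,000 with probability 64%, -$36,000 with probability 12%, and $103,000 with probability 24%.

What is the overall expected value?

$63,812.60

EV(A) = 0.5 × 47000 + 0.25 × 127000 + 0.25 × 186000 = 23500 + 31750 + 46500 = 101750
EV(B) = 0.08 × 160000 + 0.4 × (-99000) + 0.52 × 113000 = 12800 − 39600 + 58760 = 31960
EV(C) = 0.64 × 180000 + 0.12 × (-36000) + 0.24 × 103000 = 115200 − 4320 + 24720 = 135600
Overall = 0.1 × 101750 + 0.66 × 31960 + 0.24 × 135600 = 10175 + 21093.6 + 32544 = 63812.6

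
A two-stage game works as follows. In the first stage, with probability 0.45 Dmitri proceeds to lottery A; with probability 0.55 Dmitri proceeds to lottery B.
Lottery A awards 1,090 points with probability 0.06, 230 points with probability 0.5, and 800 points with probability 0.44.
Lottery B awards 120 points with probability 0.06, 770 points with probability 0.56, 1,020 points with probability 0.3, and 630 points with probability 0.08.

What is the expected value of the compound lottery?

EV(A) = 0.06 × 1090 + 0.5 × 230 + 0.44 × 800 = 65.4 + 115 + 352 = 532.4
EV(B) = 0.06 × 120 + 0.56 × 770 + 0.3 × 1020 + 0.08 × 630 = 7.2 + 431.2 + 306 + 50.4 = 794.8
Overall = 0.45 × 532.4 + 0.55 × 794.8 = 239.58 + 437.14 = 676.72

676.72 points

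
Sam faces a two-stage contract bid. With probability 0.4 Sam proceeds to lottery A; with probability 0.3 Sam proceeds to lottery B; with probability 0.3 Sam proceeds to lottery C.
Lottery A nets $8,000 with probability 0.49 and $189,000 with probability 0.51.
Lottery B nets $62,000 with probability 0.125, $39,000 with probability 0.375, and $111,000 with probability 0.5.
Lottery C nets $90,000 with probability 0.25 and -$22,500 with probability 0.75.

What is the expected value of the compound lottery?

EV(A) = 0.49 × 8000 + 0.51 × 189000 = 3920 + 96390 = 100310
EV(B) = 0.125 × 62000 + 0.375 × 39000 + 0.5 × 111000 = 7750 + 14625 + 55500 = 77875
EV(C) = 0.25 × 90000 + 0.75 × (-22500) = 22500 − 16875 = 5625
Overall = 0.4 × 100310 + 0.3 × 77875 + 0.3 × 5625 = 40124 + 23362.5 + 1687.5 = 65174

$65,174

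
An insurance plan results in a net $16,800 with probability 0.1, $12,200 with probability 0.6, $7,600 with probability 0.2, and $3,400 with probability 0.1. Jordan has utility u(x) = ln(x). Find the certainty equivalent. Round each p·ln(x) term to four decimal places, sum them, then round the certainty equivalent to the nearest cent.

E[u] = 0.1·ln(16800) + 0.6·ln(12200) + 0.2·ln(7600) + 0.1·ln(3400) = 0.9729 + 5.6455 + 1.7872 + 0.8132 = 9.2188
CE = e^9.2188 ≈ 10084.96

$10,084.96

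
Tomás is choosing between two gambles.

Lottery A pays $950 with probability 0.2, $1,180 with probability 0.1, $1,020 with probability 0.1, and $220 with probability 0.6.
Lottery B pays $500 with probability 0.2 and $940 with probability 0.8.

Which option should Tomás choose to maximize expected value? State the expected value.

Lottery A = 0.2 × 950 + 0.1 × 1180 + 0.1 × 1020 + 0.6 × 220 = 190 + 118 + 102 + 132 = 542
Lottery B = 0.2 × 500 + 0.8 × 940 = 100 + 752 = 852

Lottery B ($852)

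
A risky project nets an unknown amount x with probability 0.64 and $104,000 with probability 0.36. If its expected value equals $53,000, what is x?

x = $24,312.50

0.64·x + 0.36·104000 = 53000
0.64·x = 53000 − 37440 = 15560
x = 15560 / 0.64 = 24312.5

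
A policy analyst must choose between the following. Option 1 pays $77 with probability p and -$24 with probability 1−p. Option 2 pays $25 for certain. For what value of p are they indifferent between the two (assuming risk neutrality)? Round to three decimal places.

p·77 + (1−p)·(-24) = 25
101p − 24 = 25
p = (25 + 24) / 101

p = 0.485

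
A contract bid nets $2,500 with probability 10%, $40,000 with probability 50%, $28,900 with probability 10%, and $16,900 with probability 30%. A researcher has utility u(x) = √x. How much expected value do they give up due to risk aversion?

E[u] = 0.1·√2500 + 0.5·√40000 + 0.1·√28900 + 0.3·√16900 = 0.1·50 + 0.5·200 + 0.1·170 + 0.3·130 = 161
CE = (161)² = 25921
Risk premium = EV − CE = 28210 − 25921 = 2289

$2,289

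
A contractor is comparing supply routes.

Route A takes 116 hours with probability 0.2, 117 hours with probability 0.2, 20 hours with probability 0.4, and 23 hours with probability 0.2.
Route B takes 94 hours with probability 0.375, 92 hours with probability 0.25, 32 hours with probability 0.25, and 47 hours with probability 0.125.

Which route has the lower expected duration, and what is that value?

Route A = 0.2 × 116 + 0.2 × 117 + 0.4 × 20 + 0.2 × 23 = 23.2 + 23.4 + 8 + 4.6 = 59.2
Route B = 0.375 × 94 + 0.25 × 92 + 0.25 × 32 + 0.125 × 47 = 35.25 + 23 + 8 + 5.875 = 72.125

Route A (59.2 hours)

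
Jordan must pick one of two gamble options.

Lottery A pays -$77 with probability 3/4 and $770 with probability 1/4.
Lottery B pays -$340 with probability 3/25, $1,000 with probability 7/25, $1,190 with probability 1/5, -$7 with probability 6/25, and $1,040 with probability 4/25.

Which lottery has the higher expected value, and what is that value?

Lottery B ($641.92)

Lottery A = 3/4 × (-77) + 1/4 × 770 = -57.75 + 192.5 = 134.75
Lottery B = 3/25 × (-340) + 7/25 × 1000 + 1/5 × 1190 + 6/25 × (-7) + 4/25 × 1040 = -40.8 + 280 + 238 − 1.68 + 166.4 = 641.92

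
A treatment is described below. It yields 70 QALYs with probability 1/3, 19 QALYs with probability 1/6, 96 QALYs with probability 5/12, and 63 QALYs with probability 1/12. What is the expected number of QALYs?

EV = 1/3 × 70 + 1/6 × 19 + 5/12 × 96 + 1/12 × 63 = 23.3333 + 3.1667 + 40 + 5.25 = 71.75

71.75 QALYs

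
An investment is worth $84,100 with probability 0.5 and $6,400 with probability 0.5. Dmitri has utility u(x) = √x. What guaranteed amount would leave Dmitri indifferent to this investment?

$34,225

E[u] = 0.5·√84100 + 0.5·√6400 = 0.5·290 + 0.5·80 = 185
CE = (185)² = 34225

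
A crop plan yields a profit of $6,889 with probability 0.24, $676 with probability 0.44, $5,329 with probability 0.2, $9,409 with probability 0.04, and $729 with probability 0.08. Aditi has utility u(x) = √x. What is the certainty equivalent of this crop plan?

E[u] = 0.24·√6889 + 0.44·√676 + 0.2·√5329 + 0.04·√9409 + 0.08·√729 = 0.24·83 + 0.44·26 + 0.2·73 + 0.04·97 + 0.08·27 = 52
CE = (52)² = 2704

$2,704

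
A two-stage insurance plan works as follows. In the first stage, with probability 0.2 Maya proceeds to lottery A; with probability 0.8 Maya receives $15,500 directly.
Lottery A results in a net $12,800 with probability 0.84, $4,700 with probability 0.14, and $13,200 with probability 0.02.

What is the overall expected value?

EV(A) = 0.84 × 12800 + 0.14 × 4700 + 0.02 × 13200 = 10752 + 658 + 264 = 11674
Branch B: 15500 (certain)
Overall = 0.2 × 11674 + 0.8 × 15500 = 2334.8 + 12400 = 14734.8

$14,734.80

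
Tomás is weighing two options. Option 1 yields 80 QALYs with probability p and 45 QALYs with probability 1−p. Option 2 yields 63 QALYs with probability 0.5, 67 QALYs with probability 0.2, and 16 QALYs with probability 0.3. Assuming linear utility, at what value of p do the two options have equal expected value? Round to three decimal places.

EV(Option 2) = 0.5 × 63 + 0.2 × 67 + 0.3 × 16 = 31.5 + 13.4 + 4.8 = 49.7
p·80 + (1−p)·45 = 49.7
35p + 45 = 49.7
p = (49.7 − 45) / 35

p = 0.134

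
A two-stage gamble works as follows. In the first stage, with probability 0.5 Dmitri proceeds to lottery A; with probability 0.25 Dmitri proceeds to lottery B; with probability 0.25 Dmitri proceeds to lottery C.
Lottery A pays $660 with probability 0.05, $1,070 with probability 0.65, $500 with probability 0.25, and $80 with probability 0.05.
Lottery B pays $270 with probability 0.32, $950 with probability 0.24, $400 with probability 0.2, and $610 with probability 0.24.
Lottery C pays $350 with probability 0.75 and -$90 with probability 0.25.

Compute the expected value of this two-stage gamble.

EV(A) = 0.05 × 660 + 0.65 × 1070 + 0.25 × 500 + 0.05 × 80 = 33 + 695.5 + 125 + 4 = 857.5
EV(B) = 0.32 × 270 + 0.24 × 950 + 0.2 × 400 + 0.24 × 610 = 86.4 + 228 + 80 + 146.4 = 540.8
EV(C) = 0.75 × 350 + 0.25 × (-90) = 262.5 − 22.5 = 240
Overall = 0.5 × 857.5 + 0.25 × 540.8 + 0.25 × 240 = 428.75 + 135.2 + 60 = 623.95

$623.95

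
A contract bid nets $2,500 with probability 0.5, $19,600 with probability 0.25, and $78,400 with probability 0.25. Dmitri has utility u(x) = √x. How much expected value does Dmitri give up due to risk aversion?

E[u] = 0.5·√2500 + 0.25·√19600 + 0.25·√78400 = 0.5·50 + 0.25·140 + 0.25·280 = 130
CE = (130)² = 16900
Risk premium = EV − CE = 25750 − 16900 = 8850

$8,850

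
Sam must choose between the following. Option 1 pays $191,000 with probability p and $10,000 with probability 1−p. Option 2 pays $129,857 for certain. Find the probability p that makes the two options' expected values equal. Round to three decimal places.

p·191000 + (1−p)·10000 = 129857
181000p + 10000 = 129857
p = (129857 − 10000) / 181000

p = 0.662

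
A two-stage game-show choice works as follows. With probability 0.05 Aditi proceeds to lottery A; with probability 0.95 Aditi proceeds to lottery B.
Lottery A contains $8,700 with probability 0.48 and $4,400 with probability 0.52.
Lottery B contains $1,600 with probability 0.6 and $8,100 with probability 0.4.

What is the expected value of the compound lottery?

EV(A) = 0.48 × 8700 + 0.52 × 4400 = 4176 + 2288 = 6464
EV(B) = 0.6 × 1600 + 0.4 × 8100 = 960 + 3240 = 4200
Overall = 0.05 × 6464 + 0.95 × 4200 = 323.2 + 3990 = 4313.2

$4,313.20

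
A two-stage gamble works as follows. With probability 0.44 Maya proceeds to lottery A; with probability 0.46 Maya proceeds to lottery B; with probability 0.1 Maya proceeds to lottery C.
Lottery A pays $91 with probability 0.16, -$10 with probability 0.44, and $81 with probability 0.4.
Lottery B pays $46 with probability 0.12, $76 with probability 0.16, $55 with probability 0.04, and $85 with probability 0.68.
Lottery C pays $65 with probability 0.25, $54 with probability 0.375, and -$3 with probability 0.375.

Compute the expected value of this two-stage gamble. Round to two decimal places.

EV(A) = 0.16 × 91 + 0.44 × (-10) + 0.4 × 81 = 14.56 − 4.4 + 32.4 = 42.56
EV(B) = 0.12 × 46 + 0.16 × 76 + 0.04 × 55 + 0.68 × 85 = 5.52 + 12.16 + 2.2 + 57.8 = 77.68
EV(C) = 0.25 × 65 + 0.375 × 54 + 0.375 × (-3) = 16.25 + 20.25 − 1.125 = 35.375
Overall = 0.44 × 42.56 + 0.46 × 77.68 + 0.1 × 35.375 = 18.7264 + 35.7328 + 3.5375 = 57.9967

$58.00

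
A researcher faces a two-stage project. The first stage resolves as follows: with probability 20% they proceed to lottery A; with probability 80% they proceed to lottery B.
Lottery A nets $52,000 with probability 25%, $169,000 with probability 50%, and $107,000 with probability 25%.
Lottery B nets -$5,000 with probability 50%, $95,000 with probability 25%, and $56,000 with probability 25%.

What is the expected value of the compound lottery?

EV(A) = 0.25 × 52000 + 0.5 × 169000 + 0.25 × 107000 = 13000 + 84500 + 26750 = 124250
EV(B) = 0.5 × (-5000) + 0.25 × 95000 + 0.25 × 56000 = -2500 + 23750 + 14000 = 35250
Overall = 0.2 × 124250 + 0.8 × 35250 = 24850 + 28200 = 53050

$53,050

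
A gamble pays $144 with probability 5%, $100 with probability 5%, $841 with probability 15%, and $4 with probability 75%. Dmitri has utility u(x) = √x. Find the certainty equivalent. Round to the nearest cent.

E[u] = 0.05·√144 + 0.05·√100 + 0.15·√841 + 0.75·√4 = 0.05·12 + 0.05·10 + 0.15·29 + 0.75·2 = 6.95
CE = (6.95)² = 48.3025

$48.30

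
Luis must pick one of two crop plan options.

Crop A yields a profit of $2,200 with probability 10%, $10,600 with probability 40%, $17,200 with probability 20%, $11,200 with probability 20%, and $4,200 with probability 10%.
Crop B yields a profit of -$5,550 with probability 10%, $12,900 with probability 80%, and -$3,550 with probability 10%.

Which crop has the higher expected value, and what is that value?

Crop A = 0.1 × 2200 + 0.4 × 10600 + 0.2 × 17200 + 0.2 × 11200 + 0.1 × 4200 = 220 + 4240 + 3440 + 2240 + 420 = 10560
Crop B = 0.1 × (-5550) + 0.8 × 12900 + 0.1 × (-3550) = -555 + 10320 − 355 = 9410

Crop A ($10,560)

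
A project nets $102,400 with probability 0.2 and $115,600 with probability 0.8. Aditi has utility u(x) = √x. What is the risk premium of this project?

E[u] = 0.2·√102400 + 0.8·√115600 = 0.2·320 + 0.8·340 = 336
CE = (336)² = 112896
Risk premium = EV − CE = 112960 − 112896 = 64

$64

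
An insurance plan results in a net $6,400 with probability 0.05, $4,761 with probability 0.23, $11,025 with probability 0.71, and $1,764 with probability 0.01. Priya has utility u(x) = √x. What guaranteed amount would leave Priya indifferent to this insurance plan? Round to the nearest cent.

E[u] = 0.05·√6400 + 0.23·√4761 + 0.71·√11025 + 0.01·√1764 = 0.05·80 + 0.23·69 + 0.71·105 + 0.01·42 = 94.84
CE = (94.84)² = 8994.6256

$8,994.63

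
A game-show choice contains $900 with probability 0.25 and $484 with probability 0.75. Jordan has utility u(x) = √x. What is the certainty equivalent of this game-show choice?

E[u] = 0.25·√900 + 0.75·√484 = 0.25·30 + 0.75·22 = 24
CE = (24)² = 576

$576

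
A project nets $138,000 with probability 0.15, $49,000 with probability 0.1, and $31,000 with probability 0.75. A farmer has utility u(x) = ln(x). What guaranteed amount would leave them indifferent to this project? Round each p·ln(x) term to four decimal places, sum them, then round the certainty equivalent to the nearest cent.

E[u] = 0.15·ln(138000) + 0.1·ln(49000) + 0.75·ln(31000) = 1.7753 + 1.0800 + 7.7563 = 10.6116
CE = e^10.6116 ≈ 40603.11

$40,603.11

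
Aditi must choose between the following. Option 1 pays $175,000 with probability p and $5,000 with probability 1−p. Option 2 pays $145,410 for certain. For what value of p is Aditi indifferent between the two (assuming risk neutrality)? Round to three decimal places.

p·175000 + (1−p)·5000 = 145410
170000p + 5000 = 145410
p = (145410 − 5000) / 170000

p = 0.826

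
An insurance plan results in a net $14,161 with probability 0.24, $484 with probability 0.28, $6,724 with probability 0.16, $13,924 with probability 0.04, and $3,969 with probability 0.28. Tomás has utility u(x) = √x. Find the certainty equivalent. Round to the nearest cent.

E[u] = 0.24·√14161 + 0.28·√484 + 0.16·√6724 + 0.04·√13924 + 0.28·√3969 = 0.24·119 + 0.28·22 + 0.16·82 + 0.04·118 + 0.28·63 = 70.2
CE = (70.2)² = 4928.04

$4,928.04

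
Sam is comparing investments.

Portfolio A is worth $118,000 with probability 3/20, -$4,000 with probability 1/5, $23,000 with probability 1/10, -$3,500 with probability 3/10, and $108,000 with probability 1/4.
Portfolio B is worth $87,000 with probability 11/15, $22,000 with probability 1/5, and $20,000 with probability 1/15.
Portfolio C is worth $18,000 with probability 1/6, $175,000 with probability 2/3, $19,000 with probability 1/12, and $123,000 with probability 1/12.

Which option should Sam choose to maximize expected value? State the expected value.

Portfolio C ($131,500)

Portfolio A = 3/20 × 118000 + 1/5 × (-4000) + 1/10 × 23000 + 3/10 × (-3500) + 1/4 × 108000 = 17700 − 800 + 2300 − 1050 + 27000 = 45150
Portfolio B = 11/15 × 87000 + 1/5 × 22000 + 1/15 × 20000 = 63800 + 4400 + 1333.3333 = 69533.3333
Portfolio C = 1/6 × 18000 + 2/3 × 175000 + 1/12 × 19000 + 1/12 × 123000 = 3000 + 116666.6667 + 1583.3333 + 10250 = 131500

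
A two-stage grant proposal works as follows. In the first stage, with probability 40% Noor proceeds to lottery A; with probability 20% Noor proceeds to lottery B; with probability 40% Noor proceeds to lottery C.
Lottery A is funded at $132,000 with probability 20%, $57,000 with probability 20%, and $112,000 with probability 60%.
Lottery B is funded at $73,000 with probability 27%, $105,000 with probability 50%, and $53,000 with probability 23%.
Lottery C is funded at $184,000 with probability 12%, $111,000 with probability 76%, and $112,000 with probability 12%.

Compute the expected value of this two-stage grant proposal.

$106,832

EV(A) = 0.2 × 132000 + 0.2 × 57000 + 0.6 × 112000 = 26400 + 11400 + 67200 = 105000
EV(B) = 0.27 × 73000 + 0.5 × 105000 + 0.23 × 53000 = 19710 + 52500 + 12190 = 84400
EV(C) = 0.12 × 184000 + 0.76 × 111000 + 0.12 × 112000 = 22080 + 84360 + 13440 = 119880
Overall = 0.4 × 105000 + 0.2 × 84400 + 0.4 × 119880 = 42000 + 16880 + 47952 = 106832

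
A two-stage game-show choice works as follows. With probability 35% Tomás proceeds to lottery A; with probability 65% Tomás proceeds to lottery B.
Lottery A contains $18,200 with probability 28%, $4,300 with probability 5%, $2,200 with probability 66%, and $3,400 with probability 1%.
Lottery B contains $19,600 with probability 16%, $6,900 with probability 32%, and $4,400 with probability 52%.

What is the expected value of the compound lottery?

EV(A) = 0.28 × 18200 + 0.05 × 4300 + 0.66 × 2200 + 0.01 × 3400 = 5096 + 215 + 1452 + 34 = 6797
EV(B) = 0.16 × 19600 + 0.32 × 6900 + 0.52 × 4400 = 3136 + 2208 + 2288 = 7632
Overall = 0.35 × 6797 + 0.65 × 7632 = 2378.95 + 4960.8 = 7339.75

$7,339.75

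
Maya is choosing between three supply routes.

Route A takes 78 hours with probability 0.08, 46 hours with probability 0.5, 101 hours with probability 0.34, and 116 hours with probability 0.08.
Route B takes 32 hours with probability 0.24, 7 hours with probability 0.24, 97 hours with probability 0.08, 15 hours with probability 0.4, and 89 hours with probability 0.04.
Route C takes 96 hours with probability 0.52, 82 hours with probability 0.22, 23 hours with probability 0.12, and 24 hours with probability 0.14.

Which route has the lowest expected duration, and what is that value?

Route B (26.68 hours)

Route A = 0.08 × 78 + 0.5 × 46 + 0.34 × 101 + 0.08 × 116 = 6.24 + 23 + 34.34 + 9.28 = 72.86
Route B = 0.24 × 32 + 0.24 × 7 + 0.08 × 97 + 0.4 × 15 + 0.04 × 89 = 7.68 + 1.68 + 7.76 + 6 + 3.56 = 26.68
Route C = 0.52 × 96 + 0.22 × 82 + 0.12 × 23 + 0.14 × 24 = 49.92 + 18.04 + 2.76 + 3.36 = 74.08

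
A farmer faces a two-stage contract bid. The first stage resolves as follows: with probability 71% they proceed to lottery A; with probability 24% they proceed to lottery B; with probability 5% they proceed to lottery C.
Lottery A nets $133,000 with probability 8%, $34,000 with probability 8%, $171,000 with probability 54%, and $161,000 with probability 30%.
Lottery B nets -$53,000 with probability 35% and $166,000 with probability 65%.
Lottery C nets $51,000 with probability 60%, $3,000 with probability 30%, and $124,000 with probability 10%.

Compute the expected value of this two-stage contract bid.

EV(A) = 0.08 × 133000 + 0.08 × 34000 + 0.54 × 171000 + 0.3 × 161000 = 10640 + 2720 + 92340 + 48300 = 154000
EV(B) = 0.35 × (-53000) + 0.65 × 166000 = -18550 + 107900 = 89350
EV(C) = 0.6 × 51000 + 0.3 × 3000 + 0.1 × 124000 = 30600 + 900 + 12400 = 43900
Overall = 0.71 × 154000 + 0.24 × 89350 + 0.05 × 43900 = 109340 + 21444 + 2195 = 132979

$132,979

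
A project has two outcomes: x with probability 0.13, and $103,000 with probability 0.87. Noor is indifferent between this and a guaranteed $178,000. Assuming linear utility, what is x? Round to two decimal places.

x = $679,923.08

0.13·x + 0.87·103000 = 178000
0.13·x = 178000 − 89610 = 88390
x = 88390 / 0.13 = 679923.0769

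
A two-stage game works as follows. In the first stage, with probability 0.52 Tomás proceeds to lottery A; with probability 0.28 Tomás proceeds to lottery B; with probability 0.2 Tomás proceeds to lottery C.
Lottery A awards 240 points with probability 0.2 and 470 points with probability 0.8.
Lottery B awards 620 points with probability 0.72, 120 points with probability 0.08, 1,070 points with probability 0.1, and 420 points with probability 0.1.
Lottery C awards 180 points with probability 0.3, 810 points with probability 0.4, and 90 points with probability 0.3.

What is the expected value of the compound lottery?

470.88 points

EV(A) = 0.2 × 240 + 0.8 × 470 = 48 + 376 = 424
EV(B) = 0.72 × 620 + 0.08 × 120 + 0.1 × 1070 + 0.1 × 420 = 446.4 + 9.6 + 107 + 42 = 605
EV(C) = 0.3 × 180 + 0.4 × 810 + 0.3 × 90 = 54 + 324 + 27 = 405
Overall = 0.52 × 424 + 0.28 × 605 + 0.2 × 405 = 220.48 + 169.4 + 81 = 470.88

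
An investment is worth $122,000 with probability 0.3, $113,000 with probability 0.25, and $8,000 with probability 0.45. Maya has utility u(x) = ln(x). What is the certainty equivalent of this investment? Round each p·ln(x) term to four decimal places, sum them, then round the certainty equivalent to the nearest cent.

E[u] = 0.3·ln(122000) + 0.25·ln(113000) + 0.45·ln(8000) = 3.5135 + 2.9088 + 4.0442 = 10.4665
CE = e^10.4665 ≈ 35119.09

$35,119.09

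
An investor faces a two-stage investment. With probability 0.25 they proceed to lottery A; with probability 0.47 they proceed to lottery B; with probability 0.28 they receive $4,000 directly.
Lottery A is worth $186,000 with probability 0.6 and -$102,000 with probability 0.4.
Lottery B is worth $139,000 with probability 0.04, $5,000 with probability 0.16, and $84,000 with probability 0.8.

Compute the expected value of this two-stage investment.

$53,393.20

EV(A) = 0.6 × 186000 + 0.4 × (-102000) = 111600 − 40800 = 70800
EV(B) = 0.04 × 139000 + 0.16 × 5000 + 0.8 × 84000 = 5560 + 800 + 67200 = 73560
Branch C: 4000 (certain)
Overall = 0.25 × 70800 + 0.47 × 73560 + 0.28 × 4000 = 17700 + 34573.2 + 1120 = 53393.2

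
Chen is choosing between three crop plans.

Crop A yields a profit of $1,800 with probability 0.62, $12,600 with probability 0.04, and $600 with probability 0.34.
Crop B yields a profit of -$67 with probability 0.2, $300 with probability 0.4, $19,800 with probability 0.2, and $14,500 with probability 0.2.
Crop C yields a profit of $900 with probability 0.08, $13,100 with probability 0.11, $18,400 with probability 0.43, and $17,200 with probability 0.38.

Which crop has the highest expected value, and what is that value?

Crop A = 0.62 × 1800 + 0.04 × 12600 + 0.34 × 600 = 1116 + 504 + 204 = 1824
Crop B = 0.2 × (-67) + 0.4 × 300 + 0.2 × 19800 + 0.2 × 14500 = -13.4 + 120 + 3960 + 2900 = 6966.6
Crop C = 0.08 × 900 + 0.11 × 13100 + 0.43 × 18400 + 0.38 × 17200 = 72 + 1441 + 7912 + 6536 = 15961

Crop C ($15,961)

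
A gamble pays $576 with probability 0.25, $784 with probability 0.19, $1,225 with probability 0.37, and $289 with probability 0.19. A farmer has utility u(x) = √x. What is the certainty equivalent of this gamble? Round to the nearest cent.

E[u] = 0.25·√576 + 0.19·√784 + 0.37·√1225 + 0.19·√289 = 0.25·24 + 0.19·28 + 0.37·35 + 0.19·17 = 27.5
CE = (27.5)² = 756.25

$756.25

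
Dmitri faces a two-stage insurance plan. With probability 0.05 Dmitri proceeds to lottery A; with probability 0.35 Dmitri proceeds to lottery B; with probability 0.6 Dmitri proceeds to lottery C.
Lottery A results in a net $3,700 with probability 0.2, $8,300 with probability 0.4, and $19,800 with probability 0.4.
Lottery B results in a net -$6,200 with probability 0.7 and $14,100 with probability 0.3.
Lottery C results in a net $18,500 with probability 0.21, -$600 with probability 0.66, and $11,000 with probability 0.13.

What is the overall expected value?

EV(A) = 0.2 × 3700 + 0.4 × 8300 + 0.4 × 19800 = 740 + 3320 + 7920 = 11980
EV(B) = 0.7 × (-6200) + 0.3 × 14100 = -4340 + 4230 = -110
EV(C) = 0.21 × 18500 + 0.66 × (-600) + 0.13 × 11000 = 3885 − 396 + 1430 = 4919
Overall = 0.05 × 11980 + 0.35 × (-110) + 0.6 × 4919 = 599 − 38.5 + 2951.4 = 3511.9

$3,511.90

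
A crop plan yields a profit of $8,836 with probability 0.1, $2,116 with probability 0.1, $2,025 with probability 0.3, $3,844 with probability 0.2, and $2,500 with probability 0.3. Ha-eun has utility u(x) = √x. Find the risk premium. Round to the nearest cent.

E[u] = 0.1·√8836 + 0.1·√2116 + 0.3·√2025 + 0.2·√3844 + 0.3·√2500 = 0.1·94 + 0.1·46 + 0.3·45 + 0.2·62 + 0.3·50 = 54.9
CE = (54.9)² = 3014.01
Risk premium = EV − CE = 3221.5 − 3014.01 = 207.49

$207.49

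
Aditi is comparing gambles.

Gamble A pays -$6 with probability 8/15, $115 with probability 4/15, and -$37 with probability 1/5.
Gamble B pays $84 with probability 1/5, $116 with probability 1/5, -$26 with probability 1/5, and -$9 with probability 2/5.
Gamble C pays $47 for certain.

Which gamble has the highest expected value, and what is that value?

Gamble C ($47)

Gamble A = 8/15 × (-6) + 4/15 × 115 + 1/5 × (-37) = -3.2 + 30.6667 − 7.4 = 20.0667
Gamble B = 1/5 × 84 + 1/5 × 116 + 1/5 × (-26) + 2/5 × (-9) = 16.8 + 23.2 − 5.2 − 3.6 = 31.2
Gamble C: 47 (certain)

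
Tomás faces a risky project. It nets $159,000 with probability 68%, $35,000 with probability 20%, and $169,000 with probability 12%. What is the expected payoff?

EV = 0.68 × 159000 + 0.2 × 35000 + 0.12 × 169000 = 108120 + 7000 + 20280 = 135400

$135,400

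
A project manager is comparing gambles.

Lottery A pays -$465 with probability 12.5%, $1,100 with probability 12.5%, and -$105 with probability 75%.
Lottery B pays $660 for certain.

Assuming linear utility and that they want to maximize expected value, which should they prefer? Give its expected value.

Lottery B ($660)

Lottery A = 0.125 × (-465) + 0.125 × 1100 + 0.75 × (-105) = -58.125 + 137.5 − 78.75 = 0.625
Lottery B: 660 (certain)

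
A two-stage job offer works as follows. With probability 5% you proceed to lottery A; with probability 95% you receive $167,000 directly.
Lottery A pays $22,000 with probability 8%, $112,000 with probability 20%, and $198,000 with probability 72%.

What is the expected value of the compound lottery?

$166,986

EV(A) = 0.08 × 22000 + 0.2 × 112000 + 0.72 × 198000 = 1760 + 22400 + 142560 = 166720
Branch B: 167000 (certain)
Overall = 0.05 × 166720 + 0.95 × 167000 = 8336 + 158650 = 166986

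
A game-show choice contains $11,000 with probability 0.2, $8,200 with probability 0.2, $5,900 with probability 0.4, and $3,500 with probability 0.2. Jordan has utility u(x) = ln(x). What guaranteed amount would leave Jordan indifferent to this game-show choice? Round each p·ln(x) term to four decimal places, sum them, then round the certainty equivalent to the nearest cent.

E[u] = 0.2·ln(11000) + 0.2·ln(8200) + 0.4·ln(5900) + 0.2·ln(3500) = 1.8611 + 1.8024 + 3.4731 + 1.6321 = 8.7687
CE = e^8.7687 ≈ 6429.81

$6,429.81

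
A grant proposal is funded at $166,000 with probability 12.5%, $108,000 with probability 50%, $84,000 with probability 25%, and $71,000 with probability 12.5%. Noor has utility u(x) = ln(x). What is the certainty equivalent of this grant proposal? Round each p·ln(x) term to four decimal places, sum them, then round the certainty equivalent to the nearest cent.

E[u] = 0.125·ln(166000) + 0.5·ln(108000) + 0.25·ln(84000) + 0.125·ln(71000) = 1.5025 + 5.7949 + 2.8346 + 1.3963 = 11.5283
CE = e^11.5283 ≈ 101549.33

$101,549.33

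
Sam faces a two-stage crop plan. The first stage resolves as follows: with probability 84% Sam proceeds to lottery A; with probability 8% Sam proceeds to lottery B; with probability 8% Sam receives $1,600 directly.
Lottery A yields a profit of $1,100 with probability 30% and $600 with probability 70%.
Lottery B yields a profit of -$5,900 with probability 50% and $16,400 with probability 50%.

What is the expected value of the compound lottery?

$1,178

EV(A) = 0.3 × 1100 + 0.7 × 600 = 330 + 420 = 750
EV(B) = 0.5 × (-5900) + 0.5 × 16400 = -2950 + 8200 = 5250
Branch C: 1600 (certain)
Overall = 0.84 × 750 + 0.08 × 5250 + 0.08 × 1600 = 630 + 420 + 128 = 1178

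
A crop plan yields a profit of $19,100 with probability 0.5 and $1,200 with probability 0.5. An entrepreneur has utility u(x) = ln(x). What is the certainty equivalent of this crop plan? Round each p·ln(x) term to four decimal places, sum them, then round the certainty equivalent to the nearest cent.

E[u] = 0.5·ln(19100) + 0.5·ln(1200) = 4.9287 + 3.5450 = 8.4737
CE = e^8.4737 ≈ 4787.20

$4,787.20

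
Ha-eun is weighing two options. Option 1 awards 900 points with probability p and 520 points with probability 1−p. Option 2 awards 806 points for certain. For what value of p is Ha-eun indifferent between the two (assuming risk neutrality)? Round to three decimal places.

p·900 + (1−p)·520 = 806
380p + 520 = 806
p = (806 − 520) / 380

p = 0.753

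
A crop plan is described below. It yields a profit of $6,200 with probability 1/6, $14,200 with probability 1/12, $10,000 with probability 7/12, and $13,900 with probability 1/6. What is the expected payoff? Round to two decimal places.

EV = 1/6 × 6200 + 1/12 × 14200 + 7/12 × 10000 + 1/6 × 13900 = 1033.3333 + 1183.3333 + 5833.3333 + 2316.6667 = 10366.6667

$10,366.67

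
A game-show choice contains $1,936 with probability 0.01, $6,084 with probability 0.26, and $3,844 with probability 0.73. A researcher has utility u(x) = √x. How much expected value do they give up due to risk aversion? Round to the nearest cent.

$53.96

E[u] = 0.01·√1936 + 0.26·√6084 + 0.73·√3844 = 0.01·44 + 0.26·78 + 0.73·62 = 65.98
CE = (65.98)² = 4353.3604
Risk premium = EV − CE = 4407.32 − 4353.3604 = 53.9596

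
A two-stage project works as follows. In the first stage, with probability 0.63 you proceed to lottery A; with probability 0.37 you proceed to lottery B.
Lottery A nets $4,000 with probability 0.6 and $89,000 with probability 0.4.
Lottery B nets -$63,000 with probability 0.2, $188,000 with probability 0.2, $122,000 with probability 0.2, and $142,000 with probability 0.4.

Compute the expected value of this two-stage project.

$63,234

EV(A) = 0.6 × 4000 + 0.4 × 89000 = 2400 + 35600 = 38000
EV(B) = 0.2 × (-63000) + 0.2 × 188000 + 0.2 × 122000 + 0.4 × 142000 = -12600 + 37600 + 24400 + 56800 = 106200
Overall = 0.63 × 38000 + 0.37 × 106200 = 23940 + 39294 = 63234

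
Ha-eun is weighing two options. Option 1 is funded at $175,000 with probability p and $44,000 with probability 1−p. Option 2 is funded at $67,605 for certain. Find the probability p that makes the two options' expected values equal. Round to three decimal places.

p = 0.180

p·175000 + (1−p)·44000 = 67605
131000p + 44000 = 67605
p = (67605 − 44000) / 131000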